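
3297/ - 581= - 6+27/83 =- 5.67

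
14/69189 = 14/69189 = 0.00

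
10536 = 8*1317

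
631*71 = 44801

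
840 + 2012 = 2852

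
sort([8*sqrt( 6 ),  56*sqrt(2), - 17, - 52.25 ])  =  [ - 52.25, - 17,8*sqrt(6 ), 56*sqrt( 2) ] 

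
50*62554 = 3127700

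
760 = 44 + 716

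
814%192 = 46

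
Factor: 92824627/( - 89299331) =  - 7^1*11^( - 2 )*83^1*197^1*811^1*738011^( - 1)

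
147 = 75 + 72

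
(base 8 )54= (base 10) 44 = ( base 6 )112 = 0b101100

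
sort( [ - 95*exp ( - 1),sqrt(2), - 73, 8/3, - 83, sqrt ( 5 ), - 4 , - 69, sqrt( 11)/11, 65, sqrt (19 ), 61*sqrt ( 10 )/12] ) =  [ - 83, - 73, - 69, - 95*exp( - 1), - 4 , sqrt( 11 ) /11, sqrt(2 ),sqrt( 5),8/3,sqrt (19), 61*sqrt( 10)/12, 65]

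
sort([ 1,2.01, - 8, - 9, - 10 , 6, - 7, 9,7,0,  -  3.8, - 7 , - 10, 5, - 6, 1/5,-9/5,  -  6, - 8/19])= [-10 ,  -  10 ,  -  9 , - 8 , - 7, - 7, - 6, - 6, -3.8,  -  9/5 , - 8/19,0 , 1/5,1, 2.01, 5,6,7, 9 ] 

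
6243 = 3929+2314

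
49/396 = 49/396 = 0.12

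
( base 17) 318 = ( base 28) 13o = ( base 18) 2da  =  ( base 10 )892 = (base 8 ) 1574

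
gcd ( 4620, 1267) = 7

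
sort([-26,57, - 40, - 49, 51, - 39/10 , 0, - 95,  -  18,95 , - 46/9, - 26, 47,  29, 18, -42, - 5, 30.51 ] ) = [ - 95 , - 49 , - 42, - 40, -26,-26, - 18, - 46/9,-5, - 39/10 , 0 , 18, 29,30.51 , 47,  51 , 57, 95]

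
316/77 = 316/77 = 4.10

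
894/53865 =298/17955= 0.02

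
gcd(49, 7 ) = 7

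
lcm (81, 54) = 162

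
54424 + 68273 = 122697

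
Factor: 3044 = 2^2*761^1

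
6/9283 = 6/9283 = 0.00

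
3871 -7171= -3300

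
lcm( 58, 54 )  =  1566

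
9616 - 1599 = 8017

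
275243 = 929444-654201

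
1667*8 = 13336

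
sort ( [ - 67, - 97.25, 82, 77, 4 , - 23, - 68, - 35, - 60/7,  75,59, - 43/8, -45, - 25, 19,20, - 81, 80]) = [ - 97.25, - 81, - 68,- 67,-45,-35, - 25, - 23, - 60/7, - 43/8, 4, 19, 20,59,75,  77, 80, 82 ] 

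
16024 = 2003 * 8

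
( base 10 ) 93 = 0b1011101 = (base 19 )4h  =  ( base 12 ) 79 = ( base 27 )3C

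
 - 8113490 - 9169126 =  -17282616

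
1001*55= 55055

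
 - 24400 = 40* ( - 610 ) 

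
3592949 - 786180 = 2806769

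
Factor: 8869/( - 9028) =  -2^( - 2 ) * 7^2*37^(-1 ) * 61^( - 1 ) *181^1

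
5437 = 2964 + 2473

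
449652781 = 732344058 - 282691277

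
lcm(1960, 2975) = 166600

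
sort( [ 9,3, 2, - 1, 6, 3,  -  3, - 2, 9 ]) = [ - 3, - 2 , - 1, 2,3, 3,  6 , 9, 9 ] 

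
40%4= 0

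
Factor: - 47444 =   -  2^2 * 29^1*409^1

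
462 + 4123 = 4585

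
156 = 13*12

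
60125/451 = 60125/451 = 133.31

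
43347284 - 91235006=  - 47887722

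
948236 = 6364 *149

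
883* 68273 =60285059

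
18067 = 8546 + 9521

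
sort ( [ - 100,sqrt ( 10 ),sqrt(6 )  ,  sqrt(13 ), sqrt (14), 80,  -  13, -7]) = [-100, - 13, - 7, sqrt( 6),sqrt( 10 ), sqrt( 13),sqrt( 14 ),80]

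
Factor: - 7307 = -7307^1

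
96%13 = 5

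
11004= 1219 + 9785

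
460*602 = 276920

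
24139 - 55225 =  - 31086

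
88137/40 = 2203+17/40=2203.43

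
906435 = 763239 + 143196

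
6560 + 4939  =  11499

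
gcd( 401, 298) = 1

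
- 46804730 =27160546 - 73965276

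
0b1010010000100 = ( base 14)1CB2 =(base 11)3A45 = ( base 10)5252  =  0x1484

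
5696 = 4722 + 974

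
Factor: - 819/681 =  - 273/227=- 3^1*7^1*13^1 * 227^(  -  1) 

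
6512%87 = 74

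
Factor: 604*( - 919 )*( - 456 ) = 2^5*3^1*19^1 * 151^1*919^1 = 253114656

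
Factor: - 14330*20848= - 298751840 =- 2^5*5^1*1303^1 * 1433^1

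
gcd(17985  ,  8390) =5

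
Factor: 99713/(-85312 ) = - 2^( - 6)*31^( - 1 ) * 43^( - 1)*99713^1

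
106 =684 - 578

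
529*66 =34914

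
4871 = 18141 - 13270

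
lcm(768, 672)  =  5376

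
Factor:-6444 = -2^2*3^2*179^1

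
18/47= 18/47 = 0.38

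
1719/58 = 1719/58 = 29.64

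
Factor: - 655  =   - 5^1*131^1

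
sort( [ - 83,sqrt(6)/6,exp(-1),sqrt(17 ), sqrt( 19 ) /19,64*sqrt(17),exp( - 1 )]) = [- 83,sqrt(19) /19,exp(  -  1 ), exp ( - 1), sqrt(6 ) /6,sqrt ( 17 ),64*sqrt ( 17 ) ]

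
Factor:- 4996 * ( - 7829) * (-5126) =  - 200496744184 = - 2^3 * 11^1*233^1*1249^1*7829^1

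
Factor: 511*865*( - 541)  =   - 5^1*7^1 * 73^1*173^1*541^1 =- 239130115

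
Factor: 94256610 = 2^1*3^1 *5^1*7^1*367^1*1223^1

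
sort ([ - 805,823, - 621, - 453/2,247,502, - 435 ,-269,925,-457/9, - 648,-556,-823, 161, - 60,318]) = [ - 823, -805,-648,-621, - 556, - 435,-269 , - 453/2,  -  60,-457/9,161, 247,318,502,823,925 ] 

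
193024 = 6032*32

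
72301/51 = 4253/3 = 1417.67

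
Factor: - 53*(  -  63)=3^2 *7^1*53^1 = 3339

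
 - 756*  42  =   - 31752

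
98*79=7742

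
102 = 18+84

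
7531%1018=405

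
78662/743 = 78662/743 = 105.87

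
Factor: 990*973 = 2^1*3^2 * 5^1*7^1*  11^1* 139^1 =963270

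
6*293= 1758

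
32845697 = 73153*449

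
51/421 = 51/421 = 0.12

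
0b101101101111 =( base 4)231233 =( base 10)2927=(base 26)48f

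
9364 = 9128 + 236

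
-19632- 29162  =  -48794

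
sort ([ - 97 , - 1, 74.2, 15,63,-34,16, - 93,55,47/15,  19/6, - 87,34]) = [ - 97, - 93, - 87, - 34, -1, 47/15,19/6,15, 16,34, 55,63, 74.2 ] 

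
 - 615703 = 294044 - 909747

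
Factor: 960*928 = 2^11*3^1*5^1*29^1 = 890880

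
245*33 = 8085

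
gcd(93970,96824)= 2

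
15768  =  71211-55443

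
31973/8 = 31973/8 = 3996.62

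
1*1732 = 1732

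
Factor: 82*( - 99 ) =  - 8118 = -2^1*3^2*11^1*41^1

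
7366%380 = 146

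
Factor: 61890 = 2^1*3^1*5^1*2063^1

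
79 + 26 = 105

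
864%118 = 38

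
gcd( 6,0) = 6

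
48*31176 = 1496448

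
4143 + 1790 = 5933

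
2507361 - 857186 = 1650175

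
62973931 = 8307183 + 54666748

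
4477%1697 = 1083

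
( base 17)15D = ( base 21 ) i9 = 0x183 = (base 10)387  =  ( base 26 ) en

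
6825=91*75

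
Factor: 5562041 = 19^1*61^1*4799^1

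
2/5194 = 1/2597  =  0.00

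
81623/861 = 81623/861 = 94.80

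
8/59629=8/59629 = 0.00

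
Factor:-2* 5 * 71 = -710 = - 2^1*5^1*71^1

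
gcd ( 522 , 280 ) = 2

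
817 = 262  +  555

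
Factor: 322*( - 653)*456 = -95881296 = - 2^4*3^1*7^1 * 19^1*23^1*653^1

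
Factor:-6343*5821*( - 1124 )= 2^2*281^1*5821^1 * 6343^1 = 41501005772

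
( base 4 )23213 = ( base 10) 743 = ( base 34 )lt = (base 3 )1000112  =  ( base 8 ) 1347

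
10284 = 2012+8272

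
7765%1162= 793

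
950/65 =14 + 8/13=14.62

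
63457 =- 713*( - 89)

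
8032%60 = 52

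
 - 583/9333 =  - 583/9333 = - 0.06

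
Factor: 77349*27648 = 2138545152 = 2^10*3^4*19^1*23^1*59^1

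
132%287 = 132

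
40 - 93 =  - 53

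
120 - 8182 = -8062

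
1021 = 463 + 558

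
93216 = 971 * 96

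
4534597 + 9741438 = 14276035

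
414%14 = 8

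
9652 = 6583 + 3069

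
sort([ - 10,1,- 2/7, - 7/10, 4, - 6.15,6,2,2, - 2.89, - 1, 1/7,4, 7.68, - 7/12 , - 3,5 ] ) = [ - 10, -6.15, - 3,-2.89, - 1,- 7/10 , - 7/12, - 2/7,1/7, 1,2,2,4, 4, 5, 6,7.68] 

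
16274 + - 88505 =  - 72231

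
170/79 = 170/79 =2.15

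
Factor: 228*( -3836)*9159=- 2^4 * 3^2*7^1*19^1  *  43^1*71^1  *137^1 = - 8010534672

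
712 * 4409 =3139208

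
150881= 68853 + 82028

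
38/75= 38/75 = 0.51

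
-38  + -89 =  - 127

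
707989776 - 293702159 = 414287617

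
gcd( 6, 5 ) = 1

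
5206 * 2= 10412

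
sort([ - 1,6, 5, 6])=[ - 1, 5,6, 6 ] 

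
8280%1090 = 650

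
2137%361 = 332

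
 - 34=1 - 35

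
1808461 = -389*(-4649)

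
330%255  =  75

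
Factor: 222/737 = 2^1*3^1 * 11^( - 1)*37^1*67^( - 1)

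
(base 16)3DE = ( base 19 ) 2E2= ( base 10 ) 990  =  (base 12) 6A6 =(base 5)12430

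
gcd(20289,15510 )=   3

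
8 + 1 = 9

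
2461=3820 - 1359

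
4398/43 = 102  +  12/43 = 102.28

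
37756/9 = 4195+1/9   =  4195.11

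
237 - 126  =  111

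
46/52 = 23/26 = 0.88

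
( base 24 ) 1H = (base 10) 41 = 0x29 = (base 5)131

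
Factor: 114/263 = 2^1*3^1*19^1*263^(-1) 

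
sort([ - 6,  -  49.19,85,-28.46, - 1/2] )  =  [ - 49.19, -28.46 , -6,-1/2, 85]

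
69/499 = 69/499= 0.14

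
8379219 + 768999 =9148218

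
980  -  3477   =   - 2497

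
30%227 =30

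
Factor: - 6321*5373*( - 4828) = 2^2*3^4*7^2*17^1*  43^1* 71^1*199^1 =163972074924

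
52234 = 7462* 7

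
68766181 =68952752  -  186571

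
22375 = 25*895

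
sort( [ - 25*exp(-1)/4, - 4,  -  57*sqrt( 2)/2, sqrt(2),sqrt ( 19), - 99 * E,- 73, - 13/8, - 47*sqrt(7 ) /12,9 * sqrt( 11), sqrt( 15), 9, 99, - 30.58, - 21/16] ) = [  -  99  *E,-73, - 57*sqrt( 2)/2, - 30.58,  -  47 * sqrt( 7 )/12, - 4,-25*exp( - 1)/4,- 13/8,-21/16,sqrt(2),sqrt ( 15),sqrt (19),9, 9*sqrt( 11),99 ] 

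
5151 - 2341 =2810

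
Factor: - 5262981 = - 3^1*19^1 * 92333^1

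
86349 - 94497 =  - 8148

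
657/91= 657/91 = 7.22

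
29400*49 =1440600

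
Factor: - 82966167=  - 3^3*67^1*45863^1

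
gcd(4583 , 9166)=4583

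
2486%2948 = 2486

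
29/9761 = 29/9761 = 0.00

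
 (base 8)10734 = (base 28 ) 5N8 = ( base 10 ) 4572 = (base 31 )4nf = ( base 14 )1948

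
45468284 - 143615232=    - 98146948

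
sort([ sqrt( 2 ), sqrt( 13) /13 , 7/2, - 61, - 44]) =[ - 61,-44, sqrt( 13) /13,sqrt(2 ), 7/2] 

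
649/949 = 649/949 = 0.68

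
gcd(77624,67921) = 9703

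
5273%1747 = 32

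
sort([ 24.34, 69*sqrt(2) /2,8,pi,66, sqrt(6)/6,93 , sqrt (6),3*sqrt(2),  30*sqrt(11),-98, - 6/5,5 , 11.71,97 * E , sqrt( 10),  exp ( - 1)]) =[ - 98, - 6/5,exp ( - 1),sqrt (6 ) /6, sqrt( 6), pi,sqrt( 10),3 *sqrt(2),5,8,  11.71, 24.34, 69*sqrt(2)/2,66,93 , 30  *sqrt( 11),97 * E ] 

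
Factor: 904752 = 2^4*3^2*61^1  *  103^1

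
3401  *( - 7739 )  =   - 26320339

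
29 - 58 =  - 29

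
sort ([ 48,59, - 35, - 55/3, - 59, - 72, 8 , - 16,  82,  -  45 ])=[ - 72, - 59,- 45, - 35, - 55/3, - 16,8,48, 59, 82]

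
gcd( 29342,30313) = 1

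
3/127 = 3/127= 0.02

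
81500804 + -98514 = 81402290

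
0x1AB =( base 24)HJ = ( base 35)C7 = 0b110101011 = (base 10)427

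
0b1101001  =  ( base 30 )3f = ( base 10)105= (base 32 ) 39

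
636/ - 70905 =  - 1  +  23423/23635 = - 0.01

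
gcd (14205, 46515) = 15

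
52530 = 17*3090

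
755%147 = 20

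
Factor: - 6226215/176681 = -3^1*5^1*17^( - 1 )*19^( - 1) *23^1*547^ ( - 1) *18047^1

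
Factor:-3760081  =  -13^2*19^1*1171^1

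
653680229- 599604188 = 54076041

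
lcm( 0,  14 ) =0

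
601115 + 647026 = 1248141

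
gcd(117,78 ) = 39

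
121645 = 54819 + 66826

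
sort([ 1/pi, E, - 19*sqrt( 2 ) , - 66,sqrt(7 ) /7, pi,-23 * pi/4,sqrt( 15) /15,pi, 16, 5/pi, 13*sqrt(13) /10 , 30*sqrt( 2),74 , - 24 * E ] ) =[ - 66, - 24* E, - 19 * sqrt( 2 ), - 23 *pi/4,sqrt ( 15) /15,1/pi,sqrt( 7)/7, 5/pi, E,pi,  pi,  13* sqrt( 13 ) /10, 16 , 30  *  sqrt( 2),74]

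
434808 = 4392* 99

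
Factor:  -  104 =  - 2^3*13^1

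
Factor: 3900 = 2^2*3^1*5^2 * 13^1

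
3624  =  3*1208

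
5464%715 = 459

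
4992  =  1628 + 3364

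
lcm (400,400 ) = 400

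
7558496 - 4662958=2895538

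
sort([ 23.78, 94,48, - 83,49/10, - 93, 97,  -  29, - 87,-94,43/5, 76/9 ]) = [-94, - 93, - 87, - 83, - 29,49/10, 76/9,43/5, 23.78, 48, 94,97]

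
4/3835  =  4/3835 = 0.00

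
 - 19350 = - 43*450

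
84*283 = 23772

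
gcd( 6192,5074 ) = 86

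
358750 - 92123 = 266627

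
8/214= 4/107 = 0.04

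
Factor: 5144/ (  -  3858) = - 4/3 = -2^2*3^( - 1 )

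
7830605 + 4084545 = 11915150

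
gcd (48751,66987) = 1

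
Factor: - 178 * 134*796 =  - 18986192 =- 2^4 * 67^1*89^1 * 199^1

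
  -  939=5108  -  6047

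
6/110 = 3/55 = 0.05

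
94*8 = 752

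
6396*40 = 255840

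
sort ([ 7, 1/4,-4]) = [  -  4,1/4 , 7] 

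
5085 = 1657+3428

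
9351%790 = 661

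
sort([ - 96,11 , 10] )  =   [-96, 10, 11] 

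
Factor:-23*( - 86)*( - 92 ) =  - 2^3*  23^2 * 43^1 = - 181976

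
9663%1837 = 478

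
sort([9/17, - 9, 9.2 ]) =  [ - 9, 9/17, 9.2]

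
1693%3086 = 1693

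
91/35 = 13/5 = 2.60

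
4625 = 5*925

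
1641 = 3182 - 1541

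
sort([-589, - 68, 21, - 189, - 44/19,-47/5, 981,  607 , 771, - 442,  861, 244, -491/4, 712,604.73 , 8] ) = [ - 589 , - 442,  -  189, - 491/4, - 68, - 47/5,- 44/19, 8,21, 244, 604.73  ,  607 , 712, 771,861,981 ] 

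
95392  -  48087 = 47305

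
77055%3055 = 680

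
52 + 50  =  102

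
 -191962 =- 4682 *41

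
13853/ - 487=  - 13853/487 =- 28.45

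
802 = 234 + 568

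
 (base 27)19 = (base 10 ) 36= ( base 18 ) 20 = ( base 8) 44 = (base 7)51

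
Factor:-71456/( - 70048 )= 203/199 = 7^1*29^1  *199^(-1 ) 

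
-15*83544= -1253160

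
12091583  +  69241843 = 81333426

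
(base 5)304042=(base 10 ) 9897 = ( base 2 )10011010101001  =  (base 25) fkm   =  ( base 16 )26A9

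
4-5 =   -  1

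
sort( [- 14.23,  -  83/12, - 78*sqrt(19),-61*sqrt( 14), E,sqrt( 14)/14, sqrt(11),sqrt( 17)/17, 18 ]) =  [ - 78 * sqrt( 19), - 61*sqrt( 14), - 14.23, - 83/12,sqrt(  17)/17,sqrt( 14)/14, E, sqrt(11), 18 ]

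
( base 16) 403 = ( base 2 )10000000011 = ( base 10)1027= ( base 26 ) 1dd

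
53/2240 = 53/2240= 0.02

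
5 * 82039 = 410195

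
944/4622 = 472/2311 =0.20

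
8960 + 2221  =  11181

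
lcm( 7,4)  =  28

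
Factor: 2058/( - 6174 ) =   -  1/3 = -3^(-1)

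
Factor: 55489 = 7^1*7927^1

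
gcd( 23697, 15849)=9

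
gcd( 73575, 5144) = 1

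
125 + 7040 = 7165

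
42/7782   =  7/1297  =  0.01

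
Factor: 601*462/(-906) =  - 7^1*11^1  *  151^( - 1)*601^1 = - 46277/151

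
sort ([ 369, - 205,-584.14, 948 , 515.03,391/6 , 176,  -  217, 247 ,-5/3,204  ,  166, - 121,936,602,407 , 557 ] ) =[ - 584.14,  -  217, - 205,-121,- 5/3 , 391/6, 166,176,204,247,369,407,515.03,557,  602, 936,948]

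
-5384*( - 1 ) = 5384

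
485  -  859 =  - 374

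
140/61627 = 140/61627 = 0.00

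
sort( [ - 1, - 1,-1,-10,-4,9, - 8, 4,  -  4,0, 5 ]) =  [ - 10,-8, - 4, - 4,  -  1, - 1, - 1, 0,4,5,9] 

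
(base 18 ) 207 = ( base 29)mh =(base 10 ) 655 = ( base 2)1010001111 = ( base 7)1624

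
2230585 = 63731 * 35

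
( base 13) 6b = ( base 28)35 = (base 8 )131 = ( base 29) 32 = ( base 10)89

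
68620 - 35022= 33598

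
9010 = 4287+4723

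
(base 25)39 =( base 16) 54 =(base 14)60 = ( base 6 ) 220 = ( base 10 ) 84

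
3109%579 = 214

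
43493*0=0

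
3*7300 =21900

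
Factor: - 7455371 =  - 7^1*11^1 * 96823^1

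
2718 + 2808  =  5526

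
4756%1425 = 481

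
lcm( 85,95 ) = 1615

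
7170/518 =3585/259  =  13.84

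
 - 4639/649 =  - 8  +  553/649 = - 7.15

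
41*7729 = 316889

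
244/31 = 7 + 27/31 = 7.87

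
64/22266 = 32/11133 = 0.00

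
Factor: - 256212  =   - 2^2*3^2*11^1*647^1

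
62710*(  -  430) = -26965300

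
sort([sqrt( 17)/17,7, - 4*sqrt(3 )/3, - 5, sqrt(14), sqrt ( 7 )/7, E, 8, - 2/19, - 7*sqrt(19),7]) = [-7*sqrt( 19 ), - 5, - 4*sqrt( 3)/3, - 2/19,  sqrt(17) /17,sqrt( 7 ) /7, E, sqrt(14 ),  7, 7, 8 ] 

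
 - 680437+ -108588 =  - 789025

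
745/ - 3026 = -745/3026 = - 0.25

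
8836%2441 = 1513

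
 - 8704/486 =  - 4352/243 = - 17.91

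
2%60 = 2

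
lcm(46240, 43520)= 739840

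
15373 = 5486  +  9887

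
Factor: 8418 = 2^1*3^1*23^1*61^1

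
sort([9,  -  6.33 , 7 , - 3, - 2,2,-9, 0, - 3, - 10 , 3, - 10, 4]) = [ - 10, - 10,-9,-6.33, - 3, - 3 , - 2, 0, 2, 3,4,7,9]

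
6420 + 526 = 6946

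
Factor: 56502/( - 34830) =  - 73/45= - 3^(-2)*5^( - 1)*73^1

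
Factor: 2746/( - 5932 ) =-2^ ( - 1 )*1373^1*1483^(  -  1) = - 1373/2966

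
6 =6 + 0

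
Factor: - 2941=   -  17^1*173^1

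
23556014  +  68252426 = 91808440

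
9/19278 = 1/2142   =  0.00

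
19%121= 19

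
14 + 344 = 358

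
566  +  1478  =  2044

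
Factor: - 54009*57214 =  - 2^1 * 3^2*17^1 * 353^1*28607^1 = - 3090070926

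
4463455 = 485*9203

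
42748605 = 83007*515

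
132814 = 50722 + 82092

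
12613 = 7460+5153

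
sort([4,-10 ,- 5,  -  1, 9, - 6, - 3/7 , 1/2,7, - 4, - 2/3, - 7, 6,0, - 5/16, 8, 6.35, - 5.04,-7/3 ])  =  [ - 10,- 7 ,-6,  -  5.04, - 5, - 4,  -  7/3, - 1,-2/3,  -  3/7, - 5/16, 0, 1/2, 4 , 6, 6.35,7,8, 9 ] 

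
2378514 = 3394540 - 1016026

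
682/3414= 341/1707 = 0.20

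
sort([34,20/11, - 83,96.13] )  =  [ - 83,20/11,34,96.13 ] 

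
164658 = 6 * 27443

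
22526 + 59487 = 82013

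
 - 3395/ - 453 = 7 +224/453 = 7.49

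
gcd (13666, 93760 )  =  2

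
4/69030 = 2/34515 = 0.00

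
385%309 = 76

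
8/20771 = 8/20771 = 0.00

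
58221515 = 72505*803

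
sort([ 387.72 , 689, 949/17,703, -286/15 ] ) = [ - 286/15,  949/17,387.72,689,703] 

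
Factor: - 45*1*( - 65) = 3^2*5^2*13^1 = 2925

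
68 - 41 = 27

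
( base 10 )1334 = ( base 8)2466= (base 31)1C1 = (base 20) 36E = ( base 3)1211102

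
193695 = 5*38739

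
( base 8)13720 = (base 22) CD2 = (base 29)776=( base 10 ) 6096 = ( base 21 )DH6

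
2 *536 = 1072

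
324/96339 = 108/32113 = 0.00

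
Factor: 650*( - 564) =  - 2^3*3^1*5^2*13^1*47^1 = - 366600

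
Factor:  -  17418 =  - 2^1*3^1*2903^1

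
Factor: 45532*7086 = 2^3*3^1*1181^1*11383^1 = 322639752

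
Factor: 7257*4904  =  2^3*3^1*41^1*59^1 * 613^1 = 35588328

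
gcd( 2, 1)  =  1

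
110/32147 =110/32147 = 0.00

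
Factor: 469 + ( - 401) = 2^2 * 17^1  =  68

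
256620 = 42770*6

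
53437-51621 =1816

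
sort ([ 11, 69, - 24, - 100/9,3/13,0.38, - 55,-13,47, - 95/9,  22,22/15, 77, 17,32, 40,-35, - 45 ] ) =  [  -  55, - 45, - 35 , - 24, - 13, - 100/9, - 95/9,3/13, 0.38,22/15, 11,17,22,32,40,47,69 , 77]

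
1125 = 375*3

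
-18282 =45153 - 63435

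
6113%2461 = 1191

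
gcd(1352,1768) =104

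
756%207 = 135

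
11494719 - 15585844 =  - 4091125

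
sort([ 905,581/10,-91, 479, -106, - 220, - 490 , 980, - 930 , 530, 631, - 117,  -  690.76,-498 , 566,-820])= [ -930,  -  820, - 690.76,-498, - 490, - 220 , - 117 , - 106, - 91,581/10, 479, 530, 566, 631, 905, 980]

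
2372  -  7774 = - 5402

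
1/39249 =1/39249 =0.00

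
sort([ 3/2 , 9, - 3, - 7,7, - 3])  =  [ - 7, - 3, - 3, 3/2,7,9] 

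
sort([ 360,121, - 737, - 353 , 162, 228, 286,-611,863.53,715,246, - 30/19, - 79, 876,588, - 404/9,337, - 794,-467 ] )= [ - 794, - 737,  -  611, - 467, - 353, - 79, - 404/9, - 30/19,  121,162, 228, 246,286, 337,360,588, 715,863.53,876 ] 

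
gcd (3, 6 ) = 3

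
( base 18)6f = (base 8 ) 173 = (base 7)234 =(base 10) 123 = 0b1111011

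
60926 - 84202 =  - 23276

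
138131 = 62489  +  75642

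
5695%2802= 91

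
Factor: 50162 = 2^1 * 7^1 * 3583^1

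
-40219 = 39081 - 79300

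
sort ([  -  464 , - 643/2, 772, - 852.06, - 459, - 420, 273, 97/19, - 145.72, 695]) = [ - 852.06, - 464 ,- 459, - 420 ,  -  643/2, - 145.72,97/19, 273, 695 , 772]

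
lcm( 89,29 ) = 2581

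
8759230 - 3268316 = 5490914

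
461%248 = 213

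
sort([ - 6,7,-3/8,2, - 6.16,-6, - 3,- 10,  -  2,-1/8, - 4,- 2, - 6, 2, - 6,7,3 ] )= [-10, - 6.16, - 6 , - 6, - 6,  -  6 , - 4,-3,-2, - 2, - 3/8,-1/8,2,2,3,7,7]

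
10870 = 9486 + 1384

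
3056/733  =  4 + 124/733 = 4.17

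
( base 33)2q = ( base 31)2u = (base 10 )92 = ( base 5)332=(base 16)5c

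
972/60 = 16 + 1/5 = 16.20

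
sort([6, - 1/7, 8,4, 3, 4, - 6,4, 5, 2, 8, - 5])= [ - 6,  -  5,  -  1/7, 2,3,  4, 4,  4, 5, 6, 8,8 ]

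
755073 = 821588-66515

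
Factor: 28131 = 3^1*9377^1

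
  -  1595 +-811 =-2406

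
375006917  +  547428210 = 922435127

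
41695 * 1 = 41695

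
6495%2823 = 849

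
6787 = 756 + 6031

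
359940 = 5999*60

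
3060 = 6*510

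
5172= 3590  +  1582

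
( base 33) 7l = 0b11111100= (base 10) 252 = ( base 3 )100100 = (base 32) 7S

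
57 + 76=133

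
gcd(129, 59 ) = 1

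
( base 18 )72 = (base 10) 128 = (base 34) 3q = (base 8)200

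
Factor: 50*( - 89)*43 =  - 191350 = - 2^1*5^2*43^1*89^1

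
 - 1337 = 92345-93682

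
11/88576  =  11/88576  =  0.00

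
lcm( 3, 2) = 6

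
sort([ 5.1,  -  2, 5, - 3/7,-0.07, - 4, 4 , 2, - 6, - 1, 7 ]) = [  -  6, - 4, - 2, - 1, - 3/7,  -  0.07,2, 4, 5,5.1, 7]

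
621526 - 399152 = 222374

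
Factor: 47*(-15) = - 3^1*5^1*47^1  =  - 705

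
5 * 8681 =43405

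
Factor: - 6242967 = -3^3*59^1*3919^1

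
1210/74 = 16+13/37= 16.35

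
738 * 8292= 6119496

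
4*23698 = 94792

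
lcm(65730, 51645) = 723030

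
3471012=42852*81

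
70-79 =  - 9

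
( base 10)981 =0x3d5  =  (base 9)1310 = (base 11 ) 812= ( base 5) 12411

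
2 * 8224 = 16448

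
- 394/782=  - 1 + 194/391=- 0.50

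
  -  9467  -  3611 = -13078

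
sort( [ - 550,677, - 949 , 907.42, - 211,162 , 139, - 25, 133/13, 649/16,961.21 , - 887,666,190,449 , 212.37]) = [ - 949 ,-887, - 550, - 211, - 25, 133/13, 649/16,139,162,  190,212.37 , 449,666, 677,907.42,  961.21] 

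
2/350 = 1/175 = 0.01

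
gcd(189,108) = 27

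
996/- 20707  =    -  996/20707= - 0.05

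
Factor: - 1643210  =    -  2^1 * 5^1*164321^1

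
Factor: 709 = 709^1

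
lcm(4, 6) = 12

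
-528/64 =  - 9 + 3/4 = - 8.25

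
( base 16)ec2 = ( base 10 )3778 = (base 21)8BJ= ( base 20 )98I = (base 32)3m2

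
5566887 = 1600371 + 3966516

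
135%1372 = 135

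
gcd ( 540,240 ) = 60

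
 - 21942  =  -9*2438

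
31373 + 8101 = 39474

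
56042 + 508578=564620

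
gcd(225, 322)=1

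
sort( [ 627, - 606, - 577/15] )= [ - 606,-577/15 , 627 ]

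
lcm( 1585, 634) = 3170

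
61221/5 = 12244+1/5 = 12244.20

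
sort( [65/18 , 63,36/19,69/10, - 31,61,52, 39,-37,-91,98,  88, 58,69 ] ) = [ -91,-37, - 31, 36/19,65/18, 69/10, 39, 52,58,61,63,69, 88,98 ]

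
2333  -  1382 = 951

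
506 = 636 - 130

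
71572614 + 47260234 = 118832848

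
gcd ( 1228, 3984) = 4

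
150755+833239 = 983994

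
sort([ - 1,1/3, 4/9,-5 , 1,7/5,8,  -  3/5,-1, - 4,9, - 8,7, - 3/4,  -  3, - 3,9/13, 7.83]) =[ - 8, -5, - 4, - 3, - 3,-1, - 1,-3/4,-3/5 , 1/3,4/9,9/13, 1,7/5,7, 7.83, 8,9] 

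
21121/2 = 10560+1/2 = 10560.50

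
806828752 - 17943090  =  788885662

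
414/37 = 11+7/37 = 11.19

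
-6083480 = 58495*(-104) 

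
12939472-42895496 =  -29956024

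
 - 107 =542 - 649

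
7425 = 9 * 825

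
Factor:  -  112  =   - 2^4*7^1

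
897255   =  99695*9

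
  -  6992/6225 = -2 + 5458/6225 = -  1.12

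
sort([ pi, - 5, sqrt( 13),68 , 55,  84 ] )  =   [-5, pi, sqrt( 13 ) , 55, 68,84] 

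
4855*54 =262170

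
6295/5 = 1259  =  1259.00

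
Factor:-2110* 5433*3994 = - 45785738220 = -  2^2*3^1*5^1*211^1*1811^1*1997^1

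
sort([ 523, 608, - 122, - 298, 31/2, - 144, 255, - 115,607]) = [ - 298 ,  -  144, - 122, - 115 , 31/2, 255,523,607,608] 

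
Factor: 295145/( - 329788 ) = - 2^(- 2) * 5^1*29^ ( - 1)*2843^ ( - 1)*59029^1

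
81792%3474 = 1890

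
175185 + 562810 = 737995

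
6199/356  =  6199/356 = 17.41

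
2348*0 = 0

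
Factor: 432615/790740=2^ ( - 2 )*3^(  -  1 )*23^( - 1)*151^1 = 151/276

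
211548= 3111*68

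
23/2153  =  23/2153 = 0.01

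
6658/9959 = 6658/9959 = 0.67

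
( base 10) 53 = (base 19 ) 2f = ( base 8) 65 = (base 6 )125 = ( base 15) 38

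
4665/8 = 583+1/8 = 583.12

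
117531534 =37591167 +79940367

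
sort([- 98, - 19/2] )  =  [ - 98, - 19/2 ]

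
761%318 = 125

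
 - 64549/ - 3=21516 + 1/3 = 21516.33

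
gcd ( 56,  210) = 14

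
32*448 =14336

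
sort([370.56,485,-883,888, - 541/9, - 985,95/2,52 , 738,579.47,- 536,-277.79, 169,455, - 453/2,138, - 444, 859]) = [-985,- 883, - 536,-444, - 277.79, - 453/2, - 541/9, 95/2 , 52,138,169,370.56,455,485,579.47, 738,859, 888] 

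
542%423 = 119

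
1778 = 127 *14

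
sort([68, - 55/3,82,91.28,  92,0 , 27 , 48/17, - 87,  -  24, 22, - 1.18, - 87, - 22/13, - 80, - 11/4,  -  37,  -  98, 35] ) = [ - 98, - 87, -87,-80, - 37, - 24, - 55/3, - 11/4, - 22/13, - 1.18,  0,  48/17, 22, 27, 35,68, 82,91.28,92 ]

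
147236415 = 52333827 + 94902588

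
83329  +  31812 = 115141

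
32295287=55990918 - 23695631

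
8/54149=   8/54149 = 0.00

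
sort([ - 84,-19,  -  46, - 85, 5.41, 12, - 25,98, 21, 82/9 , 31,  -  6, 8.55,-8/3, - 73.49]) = [ - 85, - 84, - 73.49, - 46, - 25, -19, - 6 , - 8/3, 5.41, 8.55, 82/9, 12, 21, 31,98]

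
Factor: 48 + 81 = 129 = 3^1*43^1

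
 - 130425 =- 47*2775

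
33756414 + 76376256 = 110132670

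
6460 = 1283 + 5177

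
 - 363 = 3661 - 4024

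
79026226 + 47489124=126515350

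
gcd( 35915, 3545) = 5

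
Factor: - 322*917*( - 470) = 2^2*5^1 * 7^2*23^1*47^1*131^1 = 138778780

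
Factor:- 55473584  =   - 2^4*17^1*203947^1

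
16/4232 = 2/529 = 0.00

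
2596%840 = 76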